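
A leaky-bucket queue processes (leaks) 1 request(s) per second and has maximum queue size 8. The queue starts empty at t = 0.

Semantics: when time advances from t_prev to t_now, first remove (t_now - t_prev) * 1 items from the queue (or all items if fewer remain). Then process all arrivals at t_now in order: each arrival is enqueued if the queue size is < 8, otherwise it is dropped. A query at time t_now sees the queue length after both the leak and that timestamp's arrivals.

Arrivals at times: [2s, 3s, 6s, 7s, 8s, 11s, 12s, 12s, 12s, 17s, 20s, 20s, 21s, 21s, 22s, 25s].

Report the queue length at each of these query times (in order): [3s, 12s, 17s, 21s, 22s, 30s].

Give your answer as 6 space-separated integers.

Queue lengths at query times:
  query t=3s: backlog = 1
  query t=12s: backlog = 3
  query t=17s: backlog = 1
  query t=21s: backlog = 3
  query t=22s: backlog = 3
  query t=30s: backlog = 0

Answer: 1 3 1 3 3 0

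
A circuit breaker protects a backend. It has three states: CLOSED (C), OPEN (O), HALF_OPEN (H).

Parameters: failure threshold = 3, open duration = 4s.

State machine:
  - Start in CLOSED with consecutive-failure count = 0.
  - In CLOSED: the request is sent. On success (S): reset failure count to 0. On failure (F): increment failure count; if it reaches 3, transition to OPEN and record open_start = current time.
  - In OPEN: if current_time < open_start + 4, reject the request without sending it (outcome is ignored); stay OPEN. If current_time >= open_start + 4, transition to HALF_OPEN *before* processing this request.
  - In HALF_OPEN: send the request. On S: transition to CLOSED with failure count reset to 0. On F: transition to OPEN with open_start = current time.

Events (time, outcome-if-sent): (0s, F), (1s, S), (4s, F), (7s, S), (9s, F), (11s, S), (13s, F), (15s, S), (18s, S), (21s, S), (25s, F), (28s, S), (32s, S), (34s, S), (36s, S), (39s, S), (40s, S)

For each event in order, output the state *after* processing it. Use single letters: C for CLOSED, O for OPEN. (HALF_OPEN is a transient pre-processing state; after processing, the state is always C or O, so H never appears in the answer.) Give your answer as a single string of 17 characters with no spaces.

State after each event:
  event#1 t=0s outcome=F: state=CLOSED
  event#2 t=1s outcome=S: state=CLOSED
  event#3 t=4s outcome=F: state=CLOSED
  event#4 t=7s outcome=S: state=CLOSED
  event#5 t=9s outcome=F: state=CLOSED
  event#6 t=11s outcome=S: state=CLOSED
  event#7 t=13s outcome=F: state=CLOSED
  event#8 t=15s outcome=S: state=CLOSED
  event#9 t=18s outcome=S: state=CLOSED
  event#10 t=21s outcome=S: state=CLOSED
  event#11 t=25s outcome=F: state=CLOSED
  event#12 t=28s outcome=S: state=CLOSED
  event#13 t=32s outcome=S: state=CLOSED
  event#14 t=34s outcome=S: state=CLOSED
  event#15 t=36s outcome=S: state=CLOSED
  event#16 t=39s outcome=S: state=CLOSED
  event#17 t=40s outcome=S: state=CLOSED

Answer: CCCCCCCCCCCCCCCCC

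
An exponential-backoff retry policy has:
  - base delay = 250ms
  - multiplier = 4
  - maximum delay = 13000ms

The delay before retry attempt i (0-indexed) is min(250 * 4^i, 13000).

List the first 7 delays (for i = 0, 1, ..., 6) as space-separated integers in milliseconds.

Computing each delay:
  i=0: min(250*4^0, 13000) = 250
  i=1: min(250*4^1, 13000) = 1000
  i=2: min(250*4^2, 13000) = 4000
  i=3: min(250*4^3, 13000) = 13000
  i=4: min(250*4^4, 13000) = 13000
  i=5: min(250*4^5, 13000) = 13000
  i=6: min(250*4^6, 13000) = 13000

Answer: 250 1000 4000 13000 13000 13000 13000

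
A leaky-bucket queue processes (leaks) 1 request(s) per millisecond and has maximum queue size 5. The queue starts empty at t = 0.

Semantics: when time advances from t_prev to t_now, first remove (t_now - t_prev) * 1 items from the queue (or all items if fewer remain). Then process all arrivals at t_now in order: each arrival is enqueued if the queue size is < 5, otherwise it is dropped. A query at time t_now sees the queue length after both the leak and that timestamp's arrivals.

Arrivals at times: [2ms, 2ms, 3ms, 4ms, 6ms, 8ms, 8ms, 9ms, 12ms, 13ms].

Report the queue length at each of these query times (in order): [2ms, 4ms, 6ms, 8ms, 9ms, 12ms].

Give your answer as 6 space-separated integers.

Answer: 2 2 1 2 2 1

Derivation:
Queue lengths at query times:
  query t=2ms: backlog = 2
  query t=4ms: backlog = 2
  query t=6ms: backlog = 1
  query t=8ms: backlog = 2
  query t=9ms: backlog = 2
  query t=12ms: backlog = 1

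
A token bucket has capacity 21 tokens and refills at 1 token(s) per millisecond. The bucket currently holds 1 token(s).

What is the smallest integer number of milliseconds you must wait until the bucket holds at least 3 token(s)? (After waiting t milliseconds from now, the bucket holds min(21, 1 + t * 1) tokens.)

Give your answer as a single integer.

Answer: 2

Derivation:
Need 1 + t * 1 >= 3, so t >= 2/1.
Smallest integer t = ceil(2/1) = 2.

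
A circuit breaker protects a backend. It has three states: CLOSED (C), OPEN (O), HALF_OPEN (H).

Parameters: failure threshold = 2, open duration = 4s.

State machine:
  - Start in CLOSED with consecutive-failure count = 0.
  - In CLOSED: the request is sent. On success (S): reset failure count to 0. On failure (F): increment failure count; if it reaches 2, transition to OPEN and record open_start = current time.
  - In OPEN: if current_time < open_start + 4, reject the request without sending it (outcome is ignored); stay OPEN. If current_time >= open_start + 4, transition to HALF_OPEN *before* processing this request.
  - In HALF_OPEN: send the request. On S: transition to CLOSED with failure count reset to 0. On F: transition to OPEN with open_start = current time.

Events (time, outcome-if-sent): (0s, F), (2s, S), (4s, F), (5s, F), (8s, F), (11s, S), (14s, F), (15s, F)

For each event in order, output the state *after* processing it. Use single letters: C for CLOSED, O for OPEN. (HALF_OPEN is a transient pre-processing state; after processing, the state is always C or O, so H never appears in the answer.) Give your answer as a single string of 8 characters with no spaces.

State after each event:
  event#1 t=0s outcome=F: state=CLOSED
  event#2 t=2s outcome=S: state=CLOSED
  event#3 t=4s outcome=F: state=CLOSED
  event#4 t=5s outcome=F: state=OPEN
  event#5 t=8s outcome=F: state=OPEN
  event#6 t=11s outcome=S: state=CLOSED
  event#7 t=14s outcome=F: state=CLOSED
  event#8 t=15s outcome=F: state=OPEN

Answer: CCCOOCCO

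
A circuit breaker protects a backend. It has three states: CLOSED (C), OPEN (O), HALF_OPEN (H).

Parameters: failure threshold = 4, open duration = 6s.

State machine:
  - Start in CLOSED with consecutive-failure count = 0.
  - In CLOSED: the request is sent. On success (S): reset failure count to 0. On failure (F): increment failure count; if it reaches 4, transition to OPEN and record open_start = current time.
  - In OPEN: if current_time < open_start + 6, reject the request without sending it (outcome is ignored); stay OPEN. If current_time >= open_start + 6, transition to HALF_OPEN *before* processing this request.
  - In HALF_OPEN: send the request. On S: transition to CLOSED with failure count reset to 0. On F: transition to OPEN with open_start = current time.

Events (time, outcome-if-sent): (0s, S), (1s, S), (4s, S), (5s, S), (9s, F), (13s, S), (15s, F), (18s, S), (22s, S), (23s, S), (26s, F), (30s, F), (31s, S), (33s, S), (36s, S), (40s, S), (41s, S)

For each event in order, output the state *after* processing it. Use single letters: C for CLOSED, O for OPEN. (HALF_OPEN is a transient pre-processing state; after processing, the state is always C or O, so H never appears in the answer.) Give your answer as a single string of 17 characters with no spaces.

Answer: CCCCCCCCCCCCCCCCC

Derivation:
State after each event:
  event#1 t=0s outcome=S: state=CLOSED
  event#2 t=1s outcome=S: state=CLOSED
  event#3 t=4s outcome=S: state=CLOSED
  event#4 t=5s outcome=S: state=CLOSED
  event#5 t=9s outcome=F: state=CLOSED
  event#6 t=13s outcome=S: state=CLOSED
  event#7 t=15s outcome=F: state=CLOSED
  event#8 t=18s outcome=S: state=CLOSED
  event#9 t=22s outcome=S: state=CLOSED
  event#10 t=23s outcome=S: state=CLOSED
  event#11 t=26s outcome=F: state=CLOSED
  event#12 t=30s outcome=F: state=CLOSED
  event#13 t=31s outcome=S: state=CLOSED
  event#14 t=33s outcome=S: state=CLOSED
  event#15 t=36s outcome=S: state=CLOSED
  event#16 t=40s outcome=S: state=CLOSED
  event#17 t=41s outcome=S: state=CLOSED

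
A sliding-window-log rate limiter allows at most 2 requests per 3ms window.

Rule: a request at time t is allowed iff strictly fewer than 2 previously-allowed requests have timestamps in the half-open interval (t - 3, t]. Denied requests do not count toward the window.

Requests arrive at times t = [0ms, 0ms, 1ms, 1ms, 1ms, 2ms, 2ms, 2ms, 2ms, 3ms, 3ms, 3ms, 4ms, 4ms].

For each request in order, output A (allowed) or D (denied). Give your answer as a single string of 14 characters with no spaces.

Answer: AADDDDDDDAADDD

Derivation:
Tracking allowed requests in the window:
  req#1 t=0ms: ALLOW
  req#2 t=0ms: ALLOW
  req#3 t=1ms: DENY
  req#4 t=1ms: DENY
  req#5 t=1ms: DENY
  req#6 t=2ms: DENY
  req#7 t=2ms: DENY
  req#8 t=2ms: DENY
  req#9 t=2ms: DENY
  req#10 t=3ms: ALLOW
  req#11 t=3ms: ALLOW
  req#12 t=3ms: DENY
  req#13 t=4ms: DENY
  req#14 t=4ms: DENY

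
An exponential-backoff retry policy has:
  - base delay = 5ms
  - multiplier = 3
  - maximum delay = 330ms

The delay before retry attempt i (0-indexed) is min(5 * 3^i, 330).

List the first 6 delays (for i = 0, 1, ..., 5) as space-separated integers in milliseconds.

Answer: 5 15 45 135 330 330

Derivation:
Computing each delay:
  i=0: min(5*3^0, 330) = 5
  i=1: min(5*3^1, 330) = 15
  i=2: min(5*3^2, 330) = 45
  i=3: min(5*3^3, 330) = 135
  i=4: min(5*3^4, 330) = 330
  i=5: min(5*3^5, 330) = 330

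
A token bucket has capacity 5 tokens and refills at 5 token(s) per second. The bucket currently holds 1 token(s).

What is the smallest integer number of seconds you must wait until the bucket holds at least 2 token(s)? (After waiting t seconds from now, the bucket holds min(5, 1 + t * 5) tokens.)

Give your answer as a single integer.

Need 1 + t * 5 >= 2, so t >= 1/5.
Smallest integer t = ceil(1/5) = 1.

Answer: 1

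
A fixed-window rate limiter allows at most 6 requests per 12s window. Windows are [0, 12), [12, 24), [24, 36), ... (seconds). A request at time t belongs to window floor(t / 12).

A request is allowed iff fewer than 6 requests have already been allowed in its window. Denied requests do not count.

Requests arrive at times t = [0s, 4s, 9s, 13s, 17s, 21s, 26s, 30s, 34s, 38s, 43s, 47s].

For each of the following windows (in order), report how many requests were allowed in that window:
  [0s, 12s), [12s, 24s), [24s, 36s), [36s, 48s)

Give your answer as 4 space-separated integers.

Answer: 3 3 3 3

Derivation:
Processing requests:
  req#1 t=0s (window 0): ALLOW
  req#2 t=4s (window 0): ALLOW
  req#3 t=9s (window 0): ALLOW
  req#4 t=13s (window 1): ALLOW
  req#5 t=17s (window 1): ALLOW
  req#6 t=21s (window 1): ALLOW
  req#7 t=26s (window 2): ALLOW
  req#8 t=30s (window 2): ALLOW
  req#9 t=34s (window 2): ALLOW
  req#10 t=38s (window 3): ALLOW
  req#11 t=43s (window 3): ALLOW
  req#12 t=47s (window 3): ALLOW

Allowed counts by window: 3 3 3 3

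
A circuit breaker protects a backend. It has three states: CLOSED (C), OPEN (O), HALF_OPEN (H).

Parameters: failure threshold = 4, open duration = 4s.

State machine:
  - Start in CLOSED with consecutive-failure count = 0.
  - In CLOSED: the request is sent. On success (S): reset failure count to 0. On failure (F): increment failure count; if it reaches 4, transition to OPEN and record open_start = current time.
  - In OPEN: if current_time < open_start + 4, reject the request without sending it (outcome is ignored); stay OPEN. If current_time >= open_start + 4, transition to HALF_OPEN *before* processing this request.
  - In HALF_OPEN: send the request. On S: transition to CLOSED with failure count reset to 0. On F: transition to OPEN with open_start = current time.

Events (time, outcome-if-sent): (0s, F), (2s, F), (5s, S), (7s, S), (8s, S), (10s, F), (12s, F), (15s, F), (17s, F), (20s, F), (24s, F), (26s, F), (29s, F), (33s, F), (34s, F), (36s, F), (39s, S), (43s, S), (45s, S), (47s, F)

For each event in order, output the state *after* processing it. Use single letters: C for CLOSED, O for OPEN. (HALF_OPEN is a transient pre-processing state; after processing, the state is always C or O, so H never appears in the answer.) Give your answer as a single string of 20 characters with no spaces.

Answer: CCCCCCCCOOOOOOOOCCCC

Derivation:
State after each event:
  event#1 t=0s outcome=F: state=CLOSED
  event#2 t=2s outcome=F: state=CLOSED
  event#3 t=5s outcome=S: state=CLOSED
  event#4 t=7s outcome=S: state=CLOSED
  event#5 t=8s outcome=S: state=CLOSED
  event#6 t=10s outcome=F: state=CLOSED
  event#7 t=12s outcome=F: state=CLOSED
  event#8 t=15s outcome=F: state=CLOSED
  event#9 t=17s outcome=F: state=OPEN
  event#10 t=20s outcome=F: state=OPEN
  event#11 t=24s outcome=F: state=OPEN
  event#12 t=26s outcome=F: state=OPEN
  event#13 t=29s outcome=F: state=OPEN
  event#14 t=33s outcome=F: state=OPEN
  event#15 t=34s outcome=F: state=OPEN
  event#16 t=36s outcome=F: state=OPEN
  event#17 t=39s outcome=S: state=CLOSED
  event#18 t=43s outcome=S: state=CLOSED
  event#19 t=45s outcome=S: state=CLOSED
  event#20 t=47s outcome=F: state=CLOSED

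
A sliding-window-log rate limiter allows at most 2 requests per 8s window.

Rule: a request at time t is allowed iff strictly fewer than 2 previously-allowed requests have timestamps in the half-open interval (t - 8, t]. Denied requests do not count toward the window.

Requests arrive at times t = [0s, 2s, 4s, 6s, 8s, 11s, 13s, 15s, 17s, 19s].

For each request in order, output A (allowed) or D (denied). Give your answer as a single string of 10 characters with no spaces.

Tracking allowed requests in the window:
  req#1 t=0s: ALLOW
  req#2 t=2s: ALLOW
  req#3 t=4s: DENY
  req#4 t=6s: DENY
  req#5 t=8s: ALLOW
  req#6 t=11s: ALLOW
  req#7 t=13s: DENY
  req#8 t=15s: DENY
  req#9 t=17s: ALLOW
  req#10 t=19s: ALLOW

Answer: AADDAADDAA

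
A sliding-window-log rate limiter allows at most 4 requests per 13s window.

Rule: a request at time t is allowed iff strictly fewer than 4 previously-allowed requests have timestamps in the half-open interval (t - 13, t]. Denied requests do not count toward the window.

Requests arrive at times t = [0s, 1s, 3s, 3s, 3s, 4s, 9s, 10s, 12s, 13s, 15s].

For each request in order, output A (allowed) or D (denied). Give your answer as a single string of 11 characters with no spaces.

Answer: AAAADDDDDAA

Derivation:
Tracking allowed requests in the window:
  req#1 t=0s: ALLOW
  req#2 t=1s: ALLOW
  req#3 t=3s: ALLOW
  req#4 t=3s: ALLOW
  req#5 t=3s: DENY
  req#6 t=4s: DENY
  req#7 t=9s: DENY
  req#8 t=10s: DENY
  req#9 t=12s: DENY
  req#10 t=13s: ALLOW
  req#11 t=15s: ALLOW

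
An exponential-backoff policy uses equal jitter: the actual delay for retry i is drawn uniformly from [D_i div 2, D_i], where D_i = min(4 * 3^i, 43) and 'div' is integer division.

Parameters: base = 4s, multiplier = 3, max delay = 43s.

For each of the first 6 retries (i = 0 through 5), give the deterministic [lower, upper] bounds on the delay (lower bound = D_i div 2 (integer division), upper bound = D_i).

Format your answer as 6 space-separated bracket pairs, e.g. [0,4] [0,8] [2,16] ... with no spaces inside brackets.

Answer: [2,4] [6,12] [18,36] [21,43] [21,43] [21,43]

Derivation:
Computing bounds per retry:
  i=0: D_i=min(4*3^0,43)=4, bounds=[2,4]
  i=1: D_i=min(4*3^1,43)=12, bounds=[6,12]
  i=2: D_i=min(4*3^2,43)=36, bounds=[18,36]
  i=3: D_i=min(4*3^3,43)=43, bounds=[21,43]
  i=4: D_i=min(4*3^4,43)=43, bounds=[21,43]
  i=5: D_i=min(4*3^5,43)=43, bounds=[21,43]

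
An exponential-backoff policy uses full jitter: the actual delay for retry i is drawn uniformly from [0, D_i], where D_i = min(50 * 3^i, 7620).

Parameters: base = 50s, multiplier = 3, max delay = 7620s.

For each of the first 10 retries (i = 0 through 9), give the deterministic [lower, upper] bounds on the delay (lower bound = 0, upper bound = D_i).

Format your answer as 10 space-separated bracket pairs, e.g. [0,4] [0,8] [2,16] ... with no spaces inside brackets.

Computing bounds per retry:
  i=0: D_i=min(50*3^0,7620)=50, bounds=[0,50]
  i=1: D_i=min(50*3^1,7620)=150, bounds=[0,150]
  i=2: D_i=min(50*3^2,7620)=450, bounds=[0,450]
  i=3: D_i=min(50*3^3,7620)=1350, bounds=[0,1350]
  i=4: D_i=min(50*3^4,7620)=4050, bounds=[0,4050]
  i=5: D_i=min(50*3^5,7620)=7620, bounds=[0,7620]
  i=6: D_i=min(50*3^6,7620)=7620, bounds=[0,7620]
  i=7: D_i=min(50*3^7,7620)=7620, bounds=[0,7620]
  i=8: D_i=min(50*3^8,7620)=7620, bounds=[0,7620]
  i=9: D_i=min(50*3^9,7620)=7620, bounds=[0,7620]

Answer: [0,50] [0,150] [0,450] [0,1350] [0,4050] [0,7620] [0,7620] [0,7620] [0,7620] [0,7620]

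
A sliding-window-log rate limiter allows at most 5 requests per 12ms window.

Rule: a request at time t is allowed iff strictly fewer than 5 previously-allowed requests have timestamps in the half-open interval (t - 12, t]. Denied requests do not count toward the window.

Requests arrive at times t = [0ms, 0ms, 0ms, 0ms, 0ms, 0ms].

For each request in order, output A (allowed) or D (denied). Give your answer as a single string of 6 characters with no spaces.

Tracking allowed requests in the window:
  req#1 t=0ms: ALLOW
  req#2 t=0ms: ALLOW
  req#3 t=0ms: ALLOW
  req#4 t=0ms: ALLOW
  req#5 t=0ms: ALLOW
  req#6 t=0ms: DENY

Answer: AAAAAD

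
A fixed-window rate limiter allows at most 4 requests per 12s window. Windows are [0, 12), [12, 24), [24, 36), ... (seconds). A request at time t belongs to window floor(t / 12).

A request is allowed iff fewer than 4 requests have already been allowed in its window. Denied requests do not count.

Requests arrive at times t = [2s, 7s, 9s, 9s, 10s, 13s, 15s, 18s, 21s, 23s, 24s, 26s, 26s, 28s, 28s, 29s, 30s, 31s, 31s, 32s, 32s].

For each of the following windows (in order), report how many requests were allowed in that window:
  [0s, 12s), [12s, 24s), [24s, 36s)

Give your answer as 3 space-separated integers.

Answer: 4 4 4

Derivation:
Processing requests:
  req#1 t=2s (window 0): ALLOW
  req#2 t=7s (window 0): ALLOW
  req#3 t=9s (window 0): ALLOW
  req#4 t=9s (window 0): ALLOW
  req#5 t=10s (window 0): DENY
  req#6 t=13s (window 1): ALLOW
  req#7 t=15s (window 1): ALLOW
  req#8 t=18s (window 1): ALLOW
  req#9 t=21s (window 1): ALLOW
  req#10 t=23s (window 1): DENY
  req#11 t=24s (window 2): ALLOW
  req#12 t=26s (window 2): ALLOW
  req#13 t=26s (window 2): ALLOW
  req#14 t=28s (window 2): ALLOW
  req#15 t=28s (window 2): DENY
  req#16 t=29s (window 2): DENY
  req#17 t=30s (window 2): DENY
  req#18 t=31s (window 2): DENY
  req#19 t=31s (window 2): DENY
  req#20 t=32s (window 2): DENY
  req#21 t=32s (window 2): DENY

Allowed counts by window: 4 4 4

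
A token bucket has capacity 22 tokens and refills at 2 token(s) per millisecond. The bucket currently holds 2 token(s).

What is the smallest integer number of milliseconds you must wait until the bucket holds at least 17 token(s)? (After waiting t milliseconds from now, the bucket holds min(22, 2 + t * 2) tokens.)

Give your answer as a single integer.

Need 2 + t * 2 >= 17, so t >= 15/2.
Smallest integer t = ceil(15/2) = 8.

Answer: 8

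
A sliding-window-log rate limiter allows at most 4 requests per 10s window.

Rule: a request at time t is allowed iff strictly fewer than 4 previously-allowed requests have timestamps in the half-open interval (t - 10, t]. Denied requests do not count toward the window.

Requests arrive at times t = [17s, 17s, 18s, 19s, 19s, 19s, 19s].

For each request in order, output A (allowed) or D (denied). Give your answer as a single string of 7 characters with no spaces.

Answer: AAAADDD

Derivation:
Tracking allowed requests in the window:
  req#1 t=17s: ALLOW
  req#2 t=17s: ALLOW
  req#3 t=18s: ALLOW
  req#4 t=19s: ALLOW
  req#5 t=19s: DENY
  req#6 t=19s: DENY
  req#7 t=19s: DENY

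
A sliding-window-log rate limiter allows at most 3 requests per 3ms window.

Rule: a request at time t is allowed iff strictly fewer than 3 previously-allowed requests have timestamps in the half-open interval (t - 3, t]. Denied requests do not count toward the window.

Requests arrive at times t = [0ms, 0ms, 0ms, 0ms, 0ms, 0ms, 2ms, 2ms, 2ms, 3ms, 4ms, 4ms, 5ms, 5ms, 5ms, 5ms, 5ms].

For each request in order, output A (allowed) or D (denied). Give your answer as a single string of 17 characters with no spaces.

Tracking allowed requests in the window:
  req#1 t=0ms: ALLOW
  req#2 t=0ms: ALLOW
  req#3 t=0ms: ALLOW
  req#4 t=0ms: DENY
  req#5 t=0ms: DENY
  req#6 t=0ms: DENY
  req#7 t=2ms: DENY
  req#8 t=2ms: DENY
  req#9 t=2ms: DENY
  req#10 t=3ms: ALLOW
  req#11 t=4ms: ALLOW
  req#12 t=4ms: ALLOW
  req#13 t=5ms: DENY
  req#14 t=5ms: DENY
  req#15 t=5ms: DENY
  req#16 t=5ms: DENY
  req#17 t=5ms: DENY

Answer: AAADDDDDDAAADDDDD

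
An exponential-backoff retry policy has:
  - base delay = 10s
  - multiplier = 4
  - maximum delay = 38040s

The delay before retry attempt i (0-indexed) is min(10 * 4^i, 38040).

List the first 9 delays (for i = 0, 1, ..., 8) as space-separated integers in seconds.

Answer: 10 40 160 640 2560 10240 38040 38040 38040

Derivation:
Computing each delay:
  i=0: min(10*4^0, 38040) = 10
  i=1: min(10*4^1, 38040) = 40
  i=2: min(10*4^2, 38040) = 160
  i=3: min(10*4^3, 38040) = 640
  i=4: min(10*4^4, 38040) = 2560
  i=5: min(10*4^5, 38040) = 10240
  i=6: min(10*4^6, 38040) = 38040
  i=7: min(10*4^7, 38040) = 38040
  i=8: min(10*4^8, 38040) = 38040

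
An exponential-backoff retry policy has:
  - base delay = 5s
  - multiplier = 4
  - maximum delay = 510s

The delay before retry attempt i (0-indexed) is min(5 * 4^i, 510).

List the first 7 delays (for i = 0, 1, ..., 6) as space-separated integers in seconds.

Answer: 5 20 80 320 510 510 510

Derivation:
Computing each delay:
  i=0: min(5*4^0, 510) = 5
  i=1: min(5*4^1, 510) = 20
  i=2: min(5*4^2, 510) = 80
  i=3: min(5*4^3, 510) = 320
  i=4: min(5*4^4, 510) = 510
  i=5: min(5*4^5, 510) = 510
  i=6: min(5*4^6, 510) = 510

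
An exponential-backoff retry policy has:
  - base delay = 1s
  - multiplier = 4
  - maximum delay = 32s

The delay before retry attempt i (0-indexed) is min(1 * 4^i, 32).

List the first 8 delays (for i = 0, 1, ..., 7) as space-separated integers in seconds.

Answer: 1 4 16 32 32 32 32 32

Derivation:
Computing each delay:
  i=0: min(1*4^0, 32) = 1
  i=1: min(1*4^1, 32) = 4
  i=2: min(1*4^2, 32) = 16
  i=3: min(1*4^3, 32) = 32
  i=4: min(1*4^4, 32) = 32
  i=5: min(1*4^5, 32) = 32
  i=6: min(1*4^6, 32) = 32
  i=7: min(1*4^7, 32) = 32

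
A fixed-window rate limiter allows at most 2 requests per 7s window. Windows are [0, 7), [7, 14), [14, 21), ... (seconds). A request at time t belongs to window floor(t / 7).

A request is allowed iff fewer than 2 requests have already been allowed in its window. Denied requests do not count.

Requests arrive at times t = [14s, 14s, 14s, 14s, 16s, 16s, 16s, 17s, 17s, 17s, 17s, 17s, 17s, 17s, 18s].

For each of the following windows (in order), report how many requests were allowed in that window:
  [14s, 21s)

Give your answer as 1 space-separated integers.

Answer: 2

Derivation:
Processing requests:
  req#1 t=14s (window 2): ALLOW
  req#2 t=14s (window 2): ALLOW
  req#3 t=14s (window 2): DENY
  req#4 t=14s (window 2): DENY
  req#5 t=16s (window 2): DENY
  req#6 t=16s (window 2): DENY
  req#7 t=16s (window 2): DENY
  req#8 t=17s (window 2): DENY
  req#9 t=17s (window 2): DENY
  req#10 t=17s (window 2): DENY
  req#11 t=17s (window 2): DENY
  req#12 t=17s (window 2): DENY
  req#13 t=17s (window 2): DENY
  req#14 t=17s (window 2): DENY
  req#15 t=18s (window 2): DENY

Allowed counts by window: 2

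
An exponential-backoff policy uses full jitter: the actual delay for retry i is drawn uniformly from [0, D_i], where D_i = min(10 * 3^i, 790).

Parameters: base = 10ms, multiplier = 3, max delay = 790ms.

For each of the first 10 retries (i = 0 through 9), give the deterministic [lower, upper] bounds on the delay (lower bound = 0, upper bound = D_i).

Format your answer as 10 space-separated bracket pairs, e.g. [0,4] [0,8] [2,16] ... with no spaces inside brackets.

Answer: [0,10] [0,30] [0,90] [0,270] [0,790] [0,790] [0,790] [0,790] [0,790] [0,790]

Derivation:
Computing bounds per retry:
  i=0: D_i=min(10*3^0,790)=10, bounds=[0,10]
  i=1: D_i=min(10*3^1,790)=30, bounds=[0,30]
  i=2: D_i=min(10*3^2,790)=90, bounds=[0,90]
  i=3: D_i=min(10*3^3,790)=270, bounds=[0,270]
  i=4: D_i=min(10*3^4,790)=790, bounds=[0,790]
  i=5: D_i=min(10*3^5,790)=790, bounds=[0,790]
  i=6: D_i=min(10*3^6,790)=790, bounds=[0,790]
  i=7: D_i=min(10*3^7,790)=790, bounds=[0,790]
  i=8: D_i=min(10*3^8,790)=790, bounds=[0,790]
  i=9: D_i=min(10*3^9,790)=790, bounds=[0,790]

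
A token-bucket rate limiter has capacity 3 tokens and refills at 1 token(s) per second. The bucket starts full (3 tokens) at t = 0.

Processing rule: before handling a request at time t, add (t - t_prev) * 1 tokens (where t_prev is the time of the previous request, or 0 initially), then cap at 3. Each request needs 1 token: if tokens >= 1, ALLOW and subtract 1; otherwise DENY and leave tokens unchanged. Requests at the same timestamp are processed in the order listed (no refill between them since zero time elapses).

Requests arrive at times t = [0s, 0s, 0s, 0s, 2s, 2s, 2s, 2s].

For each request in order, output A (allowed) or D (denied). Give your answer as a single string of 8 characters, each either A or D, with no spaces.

Answer: AAADAADD

Derivation:
Simulating step by step:
  req#1 t=0s: ALLOW
  req#2 t=0s: ALLOW
  req#3 t=0s: ALLOW
  req#4 t=0s: DENY
  req#5 t=2s: ALLOW
  req#6 t=2s: ALLOW
  req#7 t=2s: DENY
  req#8 t=2s: DENY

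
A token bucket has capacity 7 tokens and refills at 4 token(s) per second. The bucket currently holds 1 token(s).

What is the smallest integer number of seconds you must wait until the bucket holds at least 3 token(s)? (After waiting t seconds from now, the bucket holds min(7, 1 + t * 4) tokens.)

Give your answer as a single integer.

Answer: 1

Derivation:
Need 1 + t * 4 >= 3, so t >= 2/4.
Smallest integer t = ceil(2/4) = 1.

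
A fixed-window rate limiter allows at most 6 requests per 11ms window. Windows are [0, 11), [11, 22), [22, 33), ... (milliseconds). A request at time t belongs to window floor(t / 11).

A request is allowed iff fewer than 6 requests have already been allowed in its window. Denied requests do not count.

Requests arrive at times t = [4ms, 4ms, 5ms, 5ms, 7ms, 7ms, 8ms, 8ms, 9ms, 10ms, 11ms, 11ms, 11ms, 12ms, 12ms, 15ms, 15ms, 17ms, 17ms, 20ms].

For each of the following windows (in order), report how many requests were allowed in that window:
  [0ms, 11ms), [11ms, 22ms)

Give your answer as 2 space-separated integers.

Answer: 6 6

Derivation:
Processing requests:
  req#1 t=4ms (window 0): ALLOW
  req#2 t=4ms (window 0): ALLOW
  req#3 t=5ms (window 0): ALLOW
  req#4 t=5ms (window 0): ALLOW
  req#5 t=7ms (window 0): ALLOW
  req#6 t=7ms (window 0): ALLOW
  req#7 t=8ms (window 0): DENY
  req#8 t=8ms (window 0): DENY
  req#9 t=9ms (window 0): DENY
  req#10 t=10ms (window 0): DENY
  req#11 t=11ms (window 1): ALLOW
  req#12 t=11ms (window 1): ALLOW
  req#13 t=11ms (window 1): ALLOW
  req#14 t=12ms (window 1): ALLOW
  req#15 t=12ms (window 1): ALLOW
  req#16 t=15ms (window 1): ALLOW
  req#17 t=15ms (window 1): DENY
  req#18 t=17ms (window 1): DENY
  req#19 t=17ms (window 1): DENY
  req#20 t=20ms (window 1): DENY

Allowed counts by window: 6 6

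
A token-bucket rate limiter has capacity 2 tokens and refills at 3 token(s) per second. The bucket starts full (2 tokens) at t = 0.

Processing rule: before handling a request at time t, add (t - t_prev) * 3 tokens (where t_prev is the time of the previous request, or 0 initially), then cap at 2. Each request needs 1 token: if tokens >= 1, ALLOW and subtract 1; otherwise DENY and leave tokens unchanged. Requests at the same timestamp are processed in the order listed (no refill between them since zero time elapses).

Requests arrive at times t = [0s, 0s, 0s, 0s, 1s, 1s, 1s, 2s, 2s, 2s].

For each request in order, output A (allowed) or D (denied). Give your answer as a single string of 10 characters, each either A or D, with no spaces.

Answer: AADDAADAAD

Derivation:
Simulating step by step:
  req#1 t=0s: ALLOW
  req#2 t=0s: ALLOW
  req#3 t=0s: DENY
  req#4 t=0s: DENY
  req#5 t=1s: ALLOW
  req#6 t=1s: ALLOW
  req#7 t=1s: DENY
  req#8 t=2s: ALLOW
  req#9 t=2s: ALLOW
  req#10 t=2s: DENY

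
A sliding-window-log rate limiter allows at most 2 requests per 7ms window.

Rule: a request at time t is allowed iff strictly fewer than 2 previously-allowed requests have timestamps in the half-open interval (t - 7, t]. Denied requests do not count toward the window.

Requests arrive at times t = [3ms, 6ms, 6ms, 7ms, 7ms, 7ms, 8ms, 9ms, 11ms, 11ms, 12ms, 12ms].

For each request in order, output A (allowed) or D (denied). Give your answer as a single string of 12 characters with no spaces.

Tracking allowed requests in the window:
  req#1 t=3ms: ALLOW
  req#2 t=6ms: ALLOW
  req#3 t=6ms: DENY
  req#4 t=7ms: DENY
  req#5 t=7ms: DENY
  req#6 t=7ms: DENY
  req#7 t=8ms: DENY
  req#8 t=9ms: DENY
  req#9 t=11ms: ALLOW
  req#10 t=11ms: DENY
  req#11 t=12ms: DENY
  req#12 t=12ms: DENY

Answer: AADDDDDDADDD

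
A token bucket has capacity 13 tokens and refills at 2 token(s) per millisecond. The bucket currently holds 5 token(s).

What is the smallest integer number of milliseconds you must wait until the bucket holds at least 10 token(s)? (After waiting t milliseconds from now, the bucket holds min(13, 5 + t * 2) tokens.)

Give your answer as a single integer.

Need 5 + t * 2 >= 10, so t >= 5/2.
Smallest integer t = ceil(5/2) = 3.

Answer: 3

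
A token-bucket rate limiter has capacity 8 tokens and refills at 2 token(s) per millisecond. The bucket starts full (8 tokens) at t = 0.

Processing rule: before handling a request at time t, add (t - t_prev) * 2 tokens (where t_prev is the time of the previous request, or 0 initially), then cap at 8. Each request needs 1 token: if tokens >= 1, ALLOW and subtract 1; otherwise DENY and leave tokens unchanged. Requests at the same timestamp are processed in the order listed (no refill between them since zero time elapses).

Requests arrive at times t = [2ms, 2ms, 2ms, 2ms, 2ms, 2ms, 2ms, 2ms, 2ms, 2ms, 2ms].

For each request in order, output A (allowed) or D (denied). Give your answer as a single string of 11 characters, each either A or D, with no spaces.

Answer: AAAAAAAADDD

Derivation:
Simulating step by step:
  req#1 t=2ms: ALLOW
  req#2 t=2ms: ALLOW
  req#3 t=2ms: ALLOW
  req#4 t=2ms: ALLOW
  req#5 t=2ms: ALLOW
  req#6 t=2ms: ALLOW
  req#7 t=2ms: ALLOW
  req#8 t=2ms: ALLOW
  req#9 t=2ms: DENY
  req#10 t=2ms: DENY
  req#11 t=2ms: DENY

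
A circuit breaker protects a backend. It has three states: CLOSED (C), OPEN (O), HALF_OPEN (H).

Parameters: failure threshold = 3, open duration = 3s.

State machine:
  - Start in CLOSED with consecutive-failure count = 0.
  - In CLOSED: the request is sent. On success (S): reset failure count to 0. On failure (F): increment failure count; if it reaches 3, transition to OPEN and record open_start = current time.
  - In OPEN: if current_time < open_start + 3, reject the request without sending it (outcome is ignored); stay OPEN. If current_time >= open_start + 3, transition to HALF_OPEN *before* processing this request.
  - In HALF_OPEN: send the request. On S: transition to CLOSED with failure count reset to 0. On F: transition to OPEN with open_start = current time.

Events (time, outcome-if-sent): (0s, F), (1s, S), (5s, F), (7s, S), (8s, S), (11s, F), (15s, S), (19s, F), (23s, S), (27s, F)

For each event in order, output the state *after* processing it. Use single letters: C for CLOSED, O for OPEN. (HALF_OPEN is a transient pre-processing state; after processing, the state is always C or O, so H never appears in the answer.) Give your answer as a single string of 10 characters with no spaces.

Answer: CCCCCCCCCC

Derivation:
State after each event:
  event#1 t=0s outcome=F: state=CLOSED
  event#2 t=1s outcome=S: state=CLOSED
  event#3 t=5s outcome=F: state=CLOSED
  event#4 t=7s outcome=S: state=CLOSED
  event#5 t=8s outcome=S: state=CLOSED
  event#6 t=11s outcome=F: state=CLOSED
  event#7 t=15s outcome=S: state=CLOSED
  event#8 t=19s outcome=F: state=CLOSED
  event#9 t=23s outcome=S: state=CLOSED
  event#10 t=27s outcome=F: state=CLOSED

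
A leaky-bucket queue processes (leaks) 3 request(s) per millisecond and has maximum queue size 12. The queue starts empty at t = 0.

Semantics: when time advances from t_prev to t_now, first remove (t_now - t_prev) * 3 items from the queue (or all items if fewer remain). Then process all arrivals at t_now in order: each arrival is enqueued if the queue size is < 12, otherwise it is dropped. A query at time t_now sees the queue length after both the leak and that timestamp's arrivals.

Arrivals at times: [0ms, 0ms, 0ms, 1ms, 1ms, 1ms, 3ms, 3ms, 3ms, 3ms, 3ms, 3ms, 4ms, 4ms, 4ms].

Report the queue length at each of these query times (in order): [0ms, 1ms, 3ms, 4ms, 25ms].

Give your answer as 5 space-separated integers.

Queue lengths at query times:
  query t=0ms: backlog = 3
  query t=1ms: backlog = 3
  query t=3ms: backlog = 6
  query t=4ms: backlog = 6
  query t=25ms: backlog = 0

Answer: 3 3 6 6 0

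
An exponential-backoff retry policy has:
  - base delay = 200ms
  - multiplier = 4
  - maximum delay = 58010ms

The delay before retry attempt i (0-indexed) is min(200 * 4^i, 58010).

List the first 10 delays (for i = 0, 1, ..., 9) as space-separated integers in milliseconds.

Answer: 200 800 3200 12800 51200 58010 58010 58010 58010 58010

Derivation:
Computing each delay:
  i=0: min(200*4^0, 58010) = 200
  i=1: min(200*4^1, 58010) = 800
  i=2: min(200*4^2, 58010) = 3200
  i=3: min(200*4^3, 58010) = 12800
  i=4: min(200*4^4, 58010) = 51200
  i=5: min(200*4^5, 58010) = 58010
  i=6: min(200*4^6, 58010) = 58010
  i=7: min(200*4^7, 58010) = 58010
  i=8: min(200*4^8, 58010) = 58010
  i=9: min(200*4^9, 58010) = 58010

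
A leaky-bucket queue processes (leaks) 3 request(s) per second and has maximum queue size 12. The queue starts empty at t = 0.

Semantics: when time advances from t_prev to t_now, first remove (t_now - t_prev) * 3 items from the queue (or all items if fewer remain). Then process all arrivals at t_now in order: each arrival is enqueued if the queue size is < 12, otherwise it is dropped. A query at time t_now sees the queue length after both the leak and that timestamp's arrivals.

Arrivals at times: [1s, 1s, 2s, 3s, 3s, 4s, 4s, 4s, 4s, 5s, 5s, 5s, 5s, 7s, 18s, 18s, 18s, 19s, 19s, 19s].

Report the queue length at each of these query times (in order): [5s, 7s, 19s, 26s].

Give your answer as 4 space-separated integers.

Answer: 5 1 3 0

Derivation:
Queue lengths at query times:
  query t=5s: backlog = 5
  query t=7s: backlog = 1
  query t=19s: backlog = 3
  query t=26s: backlog = 0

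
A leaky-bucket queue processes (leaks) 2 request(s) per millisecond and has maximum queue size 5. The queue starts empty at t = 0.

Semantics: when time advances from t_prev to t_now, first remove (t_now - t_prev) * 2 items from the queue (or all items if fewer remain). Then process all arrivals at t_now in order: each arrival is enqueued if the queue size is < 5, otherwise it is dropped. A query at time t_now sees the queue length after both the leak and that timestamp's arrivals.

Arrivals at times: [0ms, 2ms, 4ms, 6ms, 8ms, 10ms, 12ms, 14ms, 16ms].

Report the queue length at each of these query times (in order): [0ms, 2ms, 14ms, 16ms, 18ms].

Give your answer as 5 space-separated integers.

Answer: 1 1 1 1 0

Derivation:
Queue lengths at query times:
  query t=0ms: backlog = 1
  query t=2ms: backlog = 1
  query t=14ms: backlog = 1
  query t=16ms: backlog = 1
  query t=18ms: backlog = 0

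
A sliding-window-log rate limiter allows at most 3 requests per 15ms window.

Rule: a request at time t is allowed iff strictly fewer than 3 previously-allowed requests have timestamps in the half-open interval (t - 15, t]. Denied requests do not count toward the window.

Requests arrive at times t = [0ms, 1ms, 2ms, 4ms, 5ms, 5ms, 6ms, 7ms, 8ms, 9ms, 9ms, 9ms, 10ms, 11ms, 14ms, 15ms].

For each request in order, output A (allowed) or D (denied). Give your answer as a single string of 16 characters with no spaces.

Tracking allowed requests in the window:
  req#1 t=0ms: ALLOW
  req#2 t=1ms: ALLOW
  req#3 t=2ms: ALLOW
  req#4 t=4ms: DENY
  req#5 t=5ms: DENY
  req#6 t=5ms: DENY
  req#7 t=6ms: DENY
  req#8 t=7ms: DENY
  req#9 t=8ms: DENY
  req#10 t=9ms: DENY
  req#11 t=9ms: DENY
  req#12 t=9ms: DENY
  req#13 t=10ms: DENY
  req#14 t=11ms: DENY
  req#15 t=14ms: DENY
  req#16 t=15ms: ALLOW

Answer: AAADDDDDDDDDDDDA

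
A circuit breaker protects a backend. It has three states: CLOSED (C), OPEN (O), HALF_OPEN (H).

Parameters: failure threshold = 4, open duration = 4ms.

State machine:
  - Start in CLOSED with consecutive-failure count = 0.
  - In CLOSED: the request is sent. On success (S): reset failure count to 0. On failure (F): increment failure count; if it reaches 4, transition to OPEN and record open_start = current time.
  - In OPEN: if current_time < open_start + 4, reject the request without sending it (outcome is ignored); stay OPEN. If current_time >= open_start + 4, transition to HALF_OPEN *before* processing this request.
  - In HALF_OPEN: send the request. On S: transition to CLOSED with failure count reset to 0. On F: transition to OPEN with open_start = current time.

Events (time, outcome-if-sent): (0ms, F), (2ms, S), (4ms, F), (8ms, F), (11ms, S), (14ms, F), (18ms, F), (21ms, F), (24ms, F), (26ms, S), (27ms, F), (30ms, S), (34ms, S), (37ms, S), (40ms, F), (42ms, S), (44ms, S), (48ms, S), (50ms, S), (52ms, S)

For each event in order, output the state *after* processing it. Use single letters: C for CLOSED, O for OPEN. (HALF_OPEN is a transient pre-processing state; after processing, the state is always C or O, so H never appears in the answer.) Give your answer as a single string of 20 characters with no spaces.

Answer: CCCCCCCCOOOCCCCCCCCC

Derivation:
State after each event:
  event#1 t=0ms outcome=F: state=CLOSED
  event#2 t=2ms outcome=S: state=CLOSED
  event#3 t=4ms outcome=F: state=CLOSED
  event#4 t=8ms outcome=F: state=CLOSED
  event#5 t=11ms outcome=S: state=CLOSED
  event#6 t=14ms outcome=F: state=CLOSED
  event#7 t=18ms outcome=F: state=CLOSED
  event#8 t=21ms outcome=F: state=CLOSED
  event#9 t=24ms outcome=F: state=OPEN
  event#10 t=26ms outcome=S: state=OPEN
  event#11 t=27ms outcome=F: state=OPEN
  event#12 t=30ms outcome=S: state=CLOSED
  event#13 t=34ms outcome=S: state=CLOSED
  event#14 t=37ms outcome=S: state=CLOSED
  event#15 t=40ms outcome=F: state=CLOSED
  event#16 t=42ms outcome=S: state=CLOSED
  event#17 t=44ms outcome=S: state=CLOSED
  event#18 t=48ms outcome=S: state=CLOSED
  event#19 t=50ms outcome=S: state=CLOSED
  event#20 t=52ms outcome=S: state=CLOSED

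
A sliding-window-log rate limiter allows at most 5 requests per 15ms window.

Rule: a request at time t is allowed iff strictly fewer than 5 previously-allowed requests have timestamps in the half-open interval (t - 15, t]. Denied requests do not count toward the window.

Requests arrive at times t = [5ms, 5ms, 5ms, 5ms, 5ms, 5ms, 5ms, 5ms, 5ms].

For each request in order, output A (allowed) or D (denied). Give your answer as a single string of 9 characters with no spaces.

Answer: AAAAADDDD

Derivation:
Tracking allowed requests in the window:
  req#1 t=5ms: ALLOW
  req#2 t=5ms: ALLOW
  req#3 t=5ms: ALLOW
  req#4 t=5ms: ALLOW
  req#5 t=5ms: ALLOW
  req#6 t=5ms: DENY
  req#7 t=5ms: DENY
  req#8 t=5ms: DENY
  req#9 t=5ms: DENY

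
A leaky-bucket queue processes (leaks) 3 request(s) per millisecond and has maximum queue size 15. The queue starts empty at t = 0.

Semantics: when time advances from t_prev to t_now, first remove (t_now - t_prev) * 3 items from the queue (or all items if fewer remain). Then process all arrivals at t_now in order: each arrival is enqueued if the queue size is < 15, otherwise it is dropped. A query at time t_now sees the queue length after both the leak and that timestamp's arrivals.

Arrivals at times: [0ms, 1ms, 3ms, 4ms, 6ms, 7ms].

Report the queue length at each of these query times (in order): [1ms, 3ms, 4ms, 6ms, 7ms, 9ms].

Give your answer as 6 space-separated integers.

Answer: 1 1 1 1 1 0

Derivation:
Queue lengths at query times:
  query t=1ms: backlog = 1
  query t=3ms: backlog = 1
  query t=4ms: backlog = 1
  query t=6ms: backlog = 1
  query t=7ms: backlog = 1
  query t=9ms: backlog = 0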